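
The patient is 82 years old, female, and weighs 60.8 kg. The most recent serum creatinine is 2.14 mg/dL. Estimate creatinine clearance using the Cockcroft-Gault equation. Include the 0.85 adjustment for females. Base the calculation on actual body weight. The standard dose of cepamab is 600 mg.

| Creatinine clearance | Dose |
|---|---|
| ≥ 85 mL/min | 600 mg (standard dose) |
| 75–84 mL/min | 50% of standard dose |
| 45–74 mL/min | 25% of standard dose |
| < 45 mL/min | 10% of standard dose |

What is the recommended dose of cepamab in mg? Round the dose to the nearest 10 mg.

CrCl = (140 − 82) × 60.8 / (72 × 2.14) × 0.85 = 3526.4 / 154.08 × 0.85 ≈ 19.5 mL/min
CrCl ≈ 19 mL/min → bracket < 45 mL/min.
10% of 600 mg = 60 mg

60 mg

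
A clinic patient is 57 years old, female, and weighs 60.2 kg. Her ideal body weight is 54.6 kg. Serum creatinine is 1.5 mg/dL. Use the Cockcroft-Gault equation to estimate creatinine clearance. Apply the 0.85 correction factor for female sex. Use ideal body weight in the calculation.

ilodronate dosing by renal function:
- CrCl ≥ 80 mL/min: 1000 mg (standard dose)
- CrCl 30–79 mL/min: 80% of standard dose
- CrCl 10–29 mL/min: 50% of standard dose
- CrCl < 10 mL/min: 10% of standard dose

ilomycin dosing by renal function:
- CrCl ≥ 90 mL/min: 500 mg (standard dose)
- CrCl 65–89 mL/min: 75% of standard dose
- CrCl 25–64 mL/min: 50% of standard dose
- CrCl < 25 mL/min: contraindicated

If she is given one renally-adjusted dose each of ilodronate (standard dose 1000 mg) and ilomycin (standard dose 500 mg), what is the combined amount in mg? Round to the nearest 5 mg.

1050 mg

CrCl = (140 − 57) × 54.6 / (72 × 1.5) × 0.85 = 4531.8 / 108.00 × 0.85 ≈ 35.7 mL/min
CrCl ≈ 36 mL/min.
ilodronate: 30–79 mL/min → 80% of 1000 mg = 800 mg.
ilomycin: 25–64 mL/min → 50% of 500 mg = 250 mg.
Total = 800 + 250 = 1050 mg.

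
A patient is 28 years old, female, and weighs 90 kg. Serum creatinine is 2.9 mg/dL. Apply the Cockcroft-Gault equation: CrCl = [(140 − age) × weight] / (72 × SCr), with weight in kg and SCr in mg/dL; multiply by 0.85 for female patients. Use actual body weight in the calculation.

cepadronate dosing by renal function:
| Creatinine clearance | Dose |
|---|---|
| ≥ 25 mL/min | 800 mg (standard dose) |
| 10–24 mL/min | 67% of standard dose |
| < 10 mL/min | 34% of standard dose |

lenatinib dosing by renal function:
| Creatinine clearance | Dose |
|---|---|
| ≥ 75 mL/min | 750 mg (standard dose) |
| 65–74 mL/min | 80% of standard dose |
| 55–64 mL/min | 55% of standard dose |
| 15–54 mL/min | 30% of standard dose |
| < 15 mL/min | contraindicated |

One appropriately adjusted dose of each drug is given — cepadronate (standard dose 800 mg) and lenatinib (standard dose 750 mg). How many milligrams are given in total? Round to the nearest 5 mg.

CrCl = (140 − 28) × 90 / (72 × 2.9) × 0.85 = 10080.0 / 208.80 × 0.85 ≈ 41.0 mL/min
CrCl ≈ 41 mL/min.
cepadronate: ≥ 25 mL/min → 100% of 800 mg = 800 mg.
lenatinib: 15–54 mL/min → 30% of 750 mg = 225 mg.
Total = 800 + 225 = 1025 mg.

1025 mg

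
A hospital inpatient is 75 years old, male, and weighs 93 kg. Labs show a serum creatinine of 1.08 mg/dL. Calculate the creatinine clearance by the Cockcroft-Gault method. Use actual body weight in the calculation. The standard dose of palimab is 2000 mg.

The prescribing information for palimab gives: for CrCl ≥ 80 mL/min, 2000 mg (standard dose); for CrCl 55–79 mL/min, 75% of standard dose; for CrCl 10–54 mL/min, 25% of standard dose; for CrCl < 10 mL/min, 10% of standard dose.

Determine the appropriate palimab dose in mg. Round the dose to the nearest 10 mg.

1500 mg

CrCl = (140 − 75) × 93 / (72 × 1.08) = 6045.0 / 77.76 ≈ 77.7 mL/min
CrCl ≈ 78 mL/min → bracket 55–79 mL/min.
75% of 2000 mg = 1500 mg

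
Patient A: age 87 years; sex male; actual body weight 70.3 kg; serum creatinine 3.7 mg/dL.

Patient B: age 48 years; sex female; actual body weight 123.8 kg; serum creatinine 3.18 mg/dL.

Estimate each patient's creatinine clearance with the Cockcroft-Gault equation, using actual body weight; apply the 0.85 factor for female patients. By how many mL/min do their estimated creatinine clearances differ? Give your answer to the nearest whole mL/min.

28 mL/min

Patient A: CrCl = (140 − 87) × 70.3 / (72 × 3.7) = 3725.9 / 266.40 ≈ 14.0 mL/min
Patient B: CrCl = (140 − 48) × 123.8 / (72 × 3.18) × 0.85 = 11389.6 / 228.96 × 0.85 ≈ 42.3 mL/min
|14.0 − 42.3| = 28.3 mL/min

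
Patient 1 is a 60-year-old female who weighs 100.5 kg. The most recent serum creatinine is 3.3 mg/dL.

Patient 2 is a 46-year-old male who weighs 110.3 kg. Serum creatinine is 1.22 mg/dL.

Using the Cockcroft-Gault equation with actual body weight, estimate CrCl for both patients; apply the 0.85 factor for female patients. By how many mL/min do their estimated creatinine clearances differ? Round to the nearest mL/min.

Patient 1: CrCl = (140 − 60) × 100.5 / (72 × 3.3) × 0.85 = 8040.0 / 237.60 × 0.85 ≈ 28.8 mL/min
Patient 2: CrCl = (140 − 46) × 110.3 / (72 × 1.22) = 10368.2 / 87.84 ≈ 118.0 mL/min
|28.8 − 118.0| = 89.2 mL/min

89 mL/min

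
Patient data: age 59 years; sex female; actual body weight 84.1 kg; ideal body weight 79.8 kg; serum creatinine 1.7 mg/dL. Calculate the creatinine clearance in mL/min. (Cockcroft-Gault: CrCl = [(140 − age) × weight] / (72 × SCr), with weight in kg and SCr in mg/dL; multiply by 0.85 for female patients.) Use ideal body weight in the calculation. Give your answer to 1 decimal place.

44.9 mL/min

CrCl = (140 − 59) × 79.8 / (72 × 1.7) × 0.85 = 6463.8 / 122.40 × 0.85 ≈ 44.9 mL/min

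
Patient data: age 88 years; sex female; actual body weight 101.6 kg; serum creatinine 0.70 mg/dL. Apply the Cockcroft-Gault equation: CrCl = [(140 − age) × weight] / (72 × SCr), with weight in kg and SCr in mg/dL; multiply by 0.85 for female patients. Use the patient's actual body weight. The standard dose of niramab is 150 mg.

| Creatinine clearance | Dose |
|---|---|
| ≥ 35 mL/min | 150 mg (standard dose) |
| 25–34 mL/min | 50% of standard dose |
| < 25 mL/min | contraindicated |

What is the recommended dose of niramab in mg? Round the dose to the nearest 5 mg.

CrCl = (140 − 88) × 101.6 / (72 × 0.7) × 0.85 = 5283.2 / 50.40 × 0.85 ≈ 89.1 mL/min
CrCl ≈ 89 mL/min → bracket ≥ 35 mL/min.
100% of 150 mg = 150 mg

150 mg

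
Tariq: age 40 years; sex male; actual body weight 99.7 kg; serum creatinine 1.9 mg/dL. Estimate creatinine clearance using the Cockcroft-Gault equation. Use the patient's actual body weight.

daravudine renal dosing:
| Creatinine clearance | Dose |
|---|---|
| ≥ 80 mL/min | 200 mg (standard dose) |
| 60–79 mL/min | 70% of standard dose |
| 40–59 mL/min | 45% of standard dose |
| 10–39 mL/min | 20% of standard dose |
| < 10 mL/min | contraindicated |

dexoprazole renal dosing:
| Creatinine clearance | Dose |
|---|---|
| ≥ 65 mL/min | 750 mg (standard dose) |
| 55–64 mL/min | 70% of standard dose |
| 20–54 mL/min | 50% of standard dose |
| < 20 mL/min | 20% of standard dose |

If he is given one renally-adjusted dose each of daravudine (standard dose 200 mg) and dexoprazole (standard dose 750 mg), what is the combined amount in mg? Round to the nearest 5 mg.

CrCl = (140 − 40) × 99.7 / (72 × 1.9) = 9970.0 / 136.80 ≈ 72.9 mL/min
CrCl ≈ 73 mL/min.
daravudine: 60–79 mL/min → 70% of 200 mg = 140 mg.
dexoprazole: ≥ 65 mL/min → 100% of 750 mg = 750 mg.
Total = 140 + 750 = 890 mg.

890 mg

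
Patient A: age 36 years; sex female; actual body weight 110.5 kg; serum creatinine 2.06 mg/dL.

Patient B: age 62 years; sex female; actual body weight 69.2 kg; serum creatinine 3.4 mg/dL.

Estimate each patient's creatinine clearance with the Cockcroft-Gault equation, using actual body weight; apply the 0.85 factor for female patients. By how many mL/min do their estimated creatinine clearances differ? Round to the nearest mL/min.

47 mL/min

Patient A: CrCl = (140 − 36) × 110.5 / (72 × 2.06) × 0.85 = 11492.0 / 148.32 × 0.85 ≈ 65.9 mL/min
Patient B: CrCl = (140 − 62) × 69.2 / (72 × 3.4) × 0.85 = 5397.6 / 244.80 × 0.85 ≈ 18.7 mL/min
|65.9 − 18.7| = 47.2 mL/min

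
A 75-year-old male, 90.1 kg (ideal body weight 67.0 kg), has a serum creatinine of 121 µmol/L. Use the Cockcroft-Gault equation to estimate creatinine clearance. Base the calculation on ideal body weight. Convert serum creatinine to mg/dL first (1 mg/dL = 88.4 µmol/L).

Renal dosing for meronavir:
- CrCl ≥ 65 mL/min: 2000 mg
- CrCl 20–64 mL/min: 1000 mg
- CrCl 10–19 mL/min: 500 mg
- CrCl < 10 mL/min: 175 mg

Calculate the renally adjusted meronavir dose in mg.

SCr = 121 / 88.4 = 1.369 mg/dL
CrCl = (140 − 75) × 67 / (72 × 1.369) = 4355.0 / 98.57 ≈ 44.2 mL/min
CrCl ≈ 44 mL/min → bracket 20–64 mL/min.
Dose for this bracket: 1000 mg.

1000 mg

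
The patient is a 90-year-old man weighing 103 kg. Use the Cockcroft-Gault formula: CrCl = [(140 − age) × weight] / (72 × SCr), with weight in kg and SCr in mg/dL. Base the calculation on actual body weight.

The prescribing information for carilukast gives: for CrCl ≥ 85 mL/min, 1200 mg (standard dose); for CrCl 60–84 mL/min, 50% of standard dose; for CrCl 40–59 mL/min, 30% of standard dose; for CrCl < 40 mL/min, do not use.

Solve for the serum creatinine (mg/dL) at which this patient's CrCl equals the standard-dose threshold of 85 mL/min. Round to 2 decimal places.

0.84 mg/dL

Standard dose requires CrCl ≥ 85 mL/min.
Set (140 − 90) × 103 / (72 × SCr) = 85
SCr = (140 − 90) × 103 / (72 × 85) = 0.842 mg/dL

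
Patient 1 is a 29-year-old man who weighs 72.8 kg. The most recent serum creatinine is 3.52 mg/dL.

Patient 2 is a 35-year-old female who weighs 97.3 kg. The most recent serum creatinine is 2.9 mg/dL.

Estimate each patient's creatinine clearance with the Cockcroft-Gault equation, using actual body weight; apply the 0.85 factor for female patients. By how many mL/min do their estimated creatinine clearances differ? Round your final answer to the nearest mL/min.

Patient 1: CrCl = (140 − 29) × 72.8 / (72 × 3.52) = 8080.8 / 253.44 ≈ 31.9 mL/min
Patient 2: CrCl = (140 − 35) × 97.3 / (72 × 2.9) × 0.85 = 10216.5 / 208.80 × 0.85 ≈ 41.6 mL/min
|31.9 − 41.6| = 9.7 mL/min

10 mL/min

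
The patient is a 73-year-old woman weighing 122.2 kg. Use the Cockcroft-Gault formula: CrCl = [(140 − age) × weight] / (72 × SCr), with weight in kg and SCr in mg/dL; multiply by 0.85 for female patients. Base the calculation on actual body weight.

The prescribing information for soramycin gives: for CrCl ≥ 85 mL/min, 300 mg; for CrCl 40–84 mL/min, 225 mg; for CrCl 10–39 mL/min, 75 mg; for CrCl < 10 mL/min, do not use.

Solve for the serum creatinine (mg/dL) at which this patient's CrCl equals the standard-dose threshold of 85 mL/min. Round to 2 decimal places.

Standard dose requires CrCl ≥ 85 mL/min.
Set (140 − 73) × 122.2 × 0.85 / (72 × SCr) = 85
SCr = (140 − 73) × 122.2 × 0.85 / (72 × 85) = 1.137 mg/dL

1.14 mg/dL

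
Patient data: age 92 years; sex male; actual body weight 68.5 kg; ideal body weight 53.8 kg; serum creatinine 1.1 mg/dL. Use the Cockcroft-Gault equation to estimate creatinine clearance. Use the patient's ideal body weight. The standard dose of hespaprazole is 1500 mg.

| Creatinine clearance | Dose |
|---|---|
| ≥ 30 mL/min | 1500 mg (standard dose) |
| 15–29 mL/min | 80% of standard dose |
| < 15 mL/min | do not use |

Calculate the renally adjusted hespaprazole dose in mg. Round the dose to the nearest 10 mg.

1500 mg

CrCl = (140 − 92) × 53.8 / (72 × 1.1) = 2582.4 / 79.20 ≈ 32.6 mL/min
CrCl ≈ 33 mL/min → bracket ≥ 30 mL/min.
100% of 1500 mg = 1500 mg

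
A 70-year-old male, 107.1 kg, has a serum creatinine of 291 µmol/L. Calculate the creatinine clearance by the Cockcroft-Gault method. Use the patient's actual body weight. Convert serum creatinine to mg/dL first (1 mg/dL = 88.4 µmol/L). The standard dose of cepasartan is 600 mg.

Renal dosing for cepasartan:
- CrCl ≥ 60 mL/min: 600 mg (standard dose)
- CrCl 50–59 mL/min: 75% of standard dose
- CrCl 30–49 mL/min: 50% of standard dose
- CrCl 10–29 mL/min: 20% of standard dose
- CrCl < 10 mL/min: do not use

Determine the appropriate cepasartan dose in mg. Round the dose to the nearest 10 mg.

300 mg

SCr = 291 / 88.4 = 3.292 mg/dL
CrCl = (140 − 70) × 107.1 / (72 × 3.292) = 7497.0 / 237.02 ≈ 31.6 mL/min
CrCl ≈ 32 mL/min → bracket 30–49 mL/min.
50% of 600 mg = 300 mg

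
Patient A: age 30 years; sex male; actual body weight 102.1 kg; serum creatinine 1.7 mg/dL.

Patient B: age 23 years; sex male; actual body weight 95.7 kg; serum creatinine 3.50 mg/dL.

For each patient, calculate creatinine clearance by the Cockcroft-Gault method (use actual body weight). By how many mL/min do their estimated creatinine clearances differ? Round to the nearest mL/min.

Patient A: CrCl = (140 − 30) × 102.1 / (72 × 1.7) = 11231.0 / 122.40 ≈ 91.8 mL/min
Patient B: CrCl = (140 − 23) × 95.7 / (72 × 3.5) = 11196.9 / 252.00 ≈ 44.4 mL/min
|91.8 − 44.4| = 47.4 mL/min

47 mL/min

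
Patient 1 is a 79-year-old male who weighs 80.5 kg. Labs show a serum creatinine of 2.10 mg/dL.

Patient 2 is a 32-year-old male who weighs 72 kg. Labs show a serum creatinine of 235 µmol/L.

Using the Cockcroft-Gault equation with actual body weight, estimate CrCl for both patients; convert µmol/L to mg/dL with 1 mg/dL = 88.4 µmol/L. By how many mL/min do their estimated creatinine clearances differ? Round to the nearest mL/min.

8 mL/min

Patient 1: CrCl = (140 − 79) × 80.5 / (72 × 2.1) = 4910.5 / 151.20 ≈ 32.5 mL/min
Patient 2: SCr = 235 / 88.4 = 2.658 mg/dL
Patient 2: CrCl = (140 − 32) × 72 / (72 × 2.658) = 7776.0 / 191.38 ≈ 40.6 mL/min
|32.5 − 40.6| = 8.1 mL/min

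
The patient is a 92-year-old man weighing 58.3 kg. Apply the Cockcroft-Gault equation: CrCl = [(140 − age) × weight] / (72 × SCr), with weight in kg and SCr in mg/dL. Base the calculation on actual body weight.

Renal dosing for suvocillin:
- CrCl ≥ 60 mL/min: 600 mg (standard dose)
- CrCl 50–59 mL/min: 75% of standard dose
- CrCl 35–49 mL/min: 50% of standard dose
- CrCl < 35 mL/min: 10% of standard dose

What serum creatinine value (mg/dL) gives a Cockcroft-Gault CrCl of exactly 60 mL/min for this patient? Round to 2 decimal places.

0.65 mg/dL

Standard dose requires CrCl ≥ 60 mL/min.
Set (140 − 92) × 58.3 / (72 × SCr) = 60
SCr = (140 − 92) × 58.3 / (72 × 60) = 0.648 mg/dL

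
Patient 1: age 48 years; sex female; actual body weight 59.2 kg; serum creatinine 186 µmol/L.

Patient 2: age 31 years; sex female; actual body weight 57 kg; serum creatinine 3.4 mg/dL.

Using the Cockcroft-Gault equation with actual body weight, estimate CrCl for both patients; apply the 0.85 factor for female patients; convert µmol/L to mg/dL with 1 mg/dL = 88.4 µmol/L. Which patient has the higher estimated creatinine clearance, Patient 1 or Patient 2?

Patient 1

Patient 1: SCr = 186 / 88.4 = 2.104 mg/dL
Patient 1: CrCl = (140 − 48) × 59.2 / (72 × 2.104) × 0.85 = 5446.4 / 151.49 × 0.85 ≈ 30.6 mL/min
Patient 2: CrCl = (140 − 31) × 57 / (72 × 3.4) × 0.85 = 6213.0 / 244.80 × 0.85 ≈ 21.6 mL/min
30.6 vs 21.6 mL/min → Patient 1 is higher.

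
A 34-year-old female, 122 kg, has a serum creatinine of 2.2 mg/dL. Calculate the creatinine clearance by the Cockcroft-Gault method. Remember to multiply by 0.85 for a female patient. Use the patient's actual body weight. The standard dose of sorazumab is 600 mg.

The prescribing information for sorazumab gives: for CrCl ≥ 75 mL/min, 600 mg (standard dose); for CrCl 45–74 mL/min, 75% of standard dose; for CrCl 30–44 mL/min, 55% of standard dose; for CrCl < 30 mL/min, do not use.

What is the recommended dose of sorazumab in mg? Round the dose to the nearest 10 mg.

CrCl = (140 − 34) × 122 / (72 × 2.2) × 0.85 = 12932.0 / 158.40 × 0.85 ≈ 69.4 mL/min
CrCl ≈ 69 mL/min → bracket 45–74 mL/min.
75% of 600 mg = 450 mg

450 mg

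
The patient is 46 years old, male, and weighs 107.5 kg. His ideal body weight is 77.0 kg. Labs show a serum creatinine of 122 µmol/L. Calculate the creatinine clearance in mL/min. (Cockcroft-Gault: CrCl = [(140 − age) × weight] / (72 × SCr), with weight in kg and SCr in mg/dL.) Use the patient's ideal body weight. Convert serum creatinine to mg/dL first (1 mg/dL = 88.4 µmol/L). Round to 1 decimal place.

72.8 mL/min

SCr = 122 / 88.4 = 1.38 mg/dL
CrCl = (140 − 46) × 77 / (72 × 1.38) = 7238.0 / 99.36 ≈ 72.8 mL/min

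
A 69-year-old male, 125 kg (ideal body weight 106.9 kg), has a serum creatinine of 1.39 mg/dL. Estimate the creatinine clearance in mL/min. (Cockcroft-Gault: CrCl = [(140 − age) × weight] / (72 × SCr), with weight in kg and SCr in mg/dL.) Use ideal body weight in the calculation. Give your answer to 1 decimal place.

75.8 mL/min

CrCl = (140 − 69) × 106.9 / (72 × 1.39) = 7589.9 / 100.08 ≈ 75.8 mL/min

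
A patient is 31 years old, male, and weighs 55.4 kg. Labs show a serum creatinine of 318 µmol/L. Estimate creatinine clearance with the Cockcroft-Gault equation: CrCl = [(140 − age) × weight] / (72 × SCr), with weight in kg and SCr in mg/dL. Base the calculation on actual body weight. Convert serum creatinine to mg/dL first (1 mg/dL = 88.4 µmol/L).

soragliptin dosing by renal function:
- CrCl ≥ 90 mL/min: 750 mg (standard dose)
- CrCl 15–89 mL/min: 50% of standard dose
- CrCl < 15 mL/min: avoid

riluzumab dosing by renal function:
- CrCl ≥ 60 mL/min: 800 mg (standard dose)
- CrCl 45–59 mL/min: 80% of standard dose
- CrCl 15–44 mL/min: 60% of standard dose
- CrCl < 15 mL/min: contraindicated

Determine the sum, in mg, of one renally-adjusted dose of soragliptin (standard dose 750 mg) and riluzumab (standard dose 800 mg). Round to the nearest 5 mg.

SCr = 318 / 88.4 = 3.597 mg/dL
CrCl = (140 − 31) × 55.4 / (72 × 3.597) = 6038.6 / 258.98 ≈ 23.3 mL/min
CrCl ≈ 23 mL/min.
soragliptin: 15–89 mL/min → 50% of 750 mg = 375 mg.
riluzumab: 15–44 mL/min → 60% of 800 mg = 480 mg.
Total = 375 + 480 = 855 mg.

855 mg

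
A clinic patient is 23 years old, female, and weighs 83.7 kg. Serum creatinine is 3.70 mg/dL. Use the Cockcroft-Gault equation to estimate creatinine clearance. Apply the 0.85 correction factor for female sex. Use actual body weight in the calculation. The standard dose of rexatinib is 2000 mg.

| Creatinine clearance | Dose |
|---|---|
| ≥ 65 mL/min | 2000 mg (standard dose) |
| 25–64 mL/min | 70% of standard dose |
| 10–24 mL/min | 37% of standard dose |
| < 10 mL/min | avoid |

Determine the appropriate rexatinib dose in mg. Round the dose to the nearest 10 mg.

CrCl = (140 − 23) × 83.7 / (72 × 3.7) × 0.85 = 9792.9 / 266.40 × 0.85 ≈ 31.2 mL/min
CrCl ≈ 31 mL/min → bracket 25–64 mL/min.
70% of 2000 mg = 1400 mg

1400 mg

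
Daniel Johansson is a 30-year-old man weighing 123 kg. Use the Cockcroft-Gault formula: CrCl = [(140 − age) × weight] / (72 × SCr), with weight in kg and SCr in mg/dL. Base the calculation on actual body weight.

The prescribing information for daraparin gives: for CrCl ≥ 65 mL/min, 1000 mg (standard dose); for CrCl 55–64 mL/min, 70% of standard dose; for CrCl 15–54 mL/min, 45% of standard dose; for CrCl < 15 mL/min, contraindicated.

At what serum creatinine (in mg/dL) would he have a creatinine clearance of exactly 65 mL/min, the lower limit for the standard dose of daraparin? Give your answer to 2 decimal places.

Standard dose requires CrCl ≥ 65 mL/min.
Set (140 − 30) × 123 / (72 × SCr) = 65
SCr = (140 − 30) × 123 / (72 × 65) = 2.891 mg/dL

2.89 mg/dL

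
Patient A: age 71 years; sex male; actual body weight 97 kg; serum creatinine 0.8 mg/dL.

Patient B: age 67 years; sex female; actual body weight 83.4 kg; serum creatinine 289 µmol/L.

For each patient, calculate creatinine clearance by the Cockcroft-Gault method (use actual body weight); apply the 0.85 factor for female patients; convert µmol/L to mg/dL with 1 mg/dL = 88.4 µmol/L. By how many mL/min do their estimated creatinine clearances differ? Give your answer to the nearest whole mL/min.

94 mL/min

Patient A: CrCl = (140 − 71) × 97 / (72 × 0.8) = 6693.0 / 57.60 ≈ 116.2 mL/min
Patient B: SCr = 289 / 88.4 = 3.269 mg/dL
Patient B: CrCl = (140 − 67) × 83.4 / (72 × 3.269) × 0.85 = 6088.2 / 235.37 × 0.85 ≈ 22.0 mL/min
|116.2 − 22.0| = 94.2 mL/min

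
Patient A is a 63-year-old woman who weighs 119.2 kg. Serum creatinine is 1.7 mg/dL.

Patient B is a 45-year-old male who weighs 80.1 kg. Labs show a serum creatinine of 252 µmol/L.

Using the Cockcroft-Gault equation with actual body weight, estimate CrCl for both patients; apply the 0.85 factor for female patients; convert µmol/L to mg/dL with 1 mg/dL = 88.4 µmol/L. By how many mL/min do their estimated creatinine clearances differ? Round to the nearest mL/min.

27 mL/min

Patient A: CrCl = (140 − 63) × 119.2 / (72 × 1.7) × 0.85 = 9178.4 / 122.40 × 0.85 ≈ 63.7 mL/min
Patient B: SCr = 252 / 88.4 = 2.851 mg/dL
Patient B: CrCl = (140 − 45) × 80.1 / (72 × 2.851) = 7609.5 / 205.27 ≈ 37.1 mL/min
|63.7 − 37.1| = 26.6 mL/min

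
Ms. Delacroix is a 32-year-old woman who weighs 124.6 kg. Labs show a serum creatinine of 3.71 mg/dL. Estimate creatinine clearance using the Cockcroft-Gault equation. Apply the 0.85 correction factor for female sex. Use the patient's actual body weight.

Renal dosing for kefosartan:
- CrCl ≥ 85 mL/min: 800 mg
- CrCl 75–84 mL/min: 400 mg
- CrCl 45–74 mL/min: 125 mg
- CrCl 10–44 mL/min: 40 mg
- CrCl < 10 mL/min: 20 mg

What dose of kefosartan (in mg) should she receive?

CrCl = (140 − 32) × 124.6 / (72 × 3.71) × 0.85 = 13456.8 / 267.12 × 0.85 ≈ 42.8 mL/min
CrCl ≈ 43 mL/min → bracket 10–44 mL/min.
Dose for this bracket: 40 mg.

40 mg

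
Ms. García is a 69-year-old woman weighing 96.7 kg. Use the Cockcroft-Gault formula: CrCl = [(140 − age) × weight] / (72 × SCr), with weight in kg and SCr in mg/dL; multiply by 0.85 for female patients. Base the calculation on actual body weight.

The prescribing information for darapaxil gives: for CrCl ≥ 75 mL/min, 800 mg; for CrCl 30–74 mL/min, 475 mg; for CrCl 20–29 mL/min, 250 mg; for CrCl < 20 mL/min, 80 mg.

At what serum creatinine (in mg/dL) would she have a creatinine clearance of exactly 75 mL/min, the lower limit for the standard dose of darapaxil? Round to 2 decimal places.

Standard dose requires CrCl ≥ 75 mL/min.
Set (140 − 69) × 96.7 × 0.85 / (72 × SCr) = 75
SCr = (140 − 69) × 96.7 × 0.85 / (72 × 75) = 1.081 mg/dL

1.08 mg/dL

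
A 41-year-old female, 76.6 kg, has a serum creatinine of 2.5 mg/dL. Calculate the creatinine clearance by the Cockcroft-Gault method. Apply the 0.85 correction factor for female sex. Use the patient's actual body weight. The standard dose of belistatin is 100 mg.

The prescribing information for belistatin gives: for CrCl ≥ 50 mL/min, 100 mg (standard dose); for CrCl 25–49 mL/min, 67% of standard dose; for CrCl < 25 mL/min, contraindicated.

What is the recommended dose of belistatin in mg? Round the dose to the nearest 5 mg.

65 mg

CrCl = (140 − 41) × 76.6 / (72 × 2.5) × 0.85 = 7583.4 / 180.00 × 0.85 ≈ 35.8 mL/min
CrCl ≈ 36 mL/min → bracket 25–49 mL/min.
67% of 100 mg = 67 mg → 65 mg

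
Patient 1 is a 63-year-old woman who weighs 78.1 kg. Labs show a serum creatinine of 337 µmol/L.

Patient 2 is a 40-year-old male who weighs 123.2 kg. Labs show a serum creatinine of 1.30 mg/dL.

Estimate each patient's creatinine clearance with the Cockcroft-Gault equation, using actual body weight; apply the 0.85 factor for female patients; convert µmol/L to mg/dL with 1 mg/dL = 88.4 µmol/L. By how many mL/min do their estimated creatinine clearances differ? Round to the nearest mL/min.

Patient 1: SCr = 337 / 88.4 = 3.812 mg/dL
Patient 1: CrCl = (140 − 63) × 78.1 / (72 × 3.812) × 0.85 = 6013.7 / 274.46 × 0.85 ≈ 18.6 mL/min
Patient 2: CrCl = (140 − 40) × 123.2 / (72 × 1.3) = 12320.0 / 93.60 ≈ 131.6 mL/min
|18.6 − 131.6| = 113.0 mL/min

113 mL/min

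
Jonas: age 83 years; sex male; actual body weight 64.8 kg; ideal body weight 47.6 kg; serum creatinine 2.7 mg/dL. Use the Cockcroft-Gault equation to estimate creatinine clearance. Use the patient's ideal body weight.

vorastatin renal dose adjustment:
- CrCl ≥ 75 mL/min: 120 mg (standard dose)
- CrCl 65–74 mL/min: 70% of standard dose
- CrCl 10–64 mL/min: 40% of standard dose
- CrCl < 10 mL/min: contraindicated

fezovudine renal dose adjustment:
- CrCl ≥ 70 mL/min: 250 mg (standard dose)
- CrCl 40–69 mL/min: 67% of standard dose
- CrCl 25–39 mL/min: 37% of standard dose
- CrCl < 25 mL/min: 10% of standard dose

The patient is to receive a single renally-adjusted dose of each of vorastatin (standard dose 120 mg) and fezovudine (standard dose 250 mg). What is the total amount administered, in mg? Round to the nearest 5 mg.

75 mg

CrCl = (140 − 83) × 47.6 / (72 × 2.7) = 2713.2 / 194.40 ≈ 14.0 mL/min
CrCl ≈ 14 mL/min.
vorastatin: 10–64 mL/min → 40% of 120 mg = 48 mg.
fezovudine: < 25 mL/min → 10% of 250 mg = 25 mg.
Total = 48 + 25 = 73 mg.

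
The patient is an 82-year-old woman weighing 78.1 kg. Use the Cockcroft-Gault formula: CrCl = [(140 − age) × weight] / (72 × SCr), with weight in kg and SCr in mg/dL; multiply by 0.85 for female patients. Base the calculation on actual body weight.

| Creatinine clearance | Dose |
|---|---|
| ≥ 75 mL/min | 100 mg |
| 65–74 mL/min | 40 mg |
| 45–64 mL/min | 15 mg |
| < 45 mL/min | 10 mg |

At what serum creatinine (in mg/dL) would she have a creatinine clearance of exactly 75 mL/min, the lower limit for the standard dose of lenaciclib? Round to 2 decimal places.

Standard dose requires CrCl ≥ 75 mL/min.
Set (140 − 82) × 78.1 × 0.85 / (72 × SCr) = 75
SCr = (140 − 82) × 78.1 × 0.85 / (72 × 75) = 0.713 mg/dL

0.71 mg/dL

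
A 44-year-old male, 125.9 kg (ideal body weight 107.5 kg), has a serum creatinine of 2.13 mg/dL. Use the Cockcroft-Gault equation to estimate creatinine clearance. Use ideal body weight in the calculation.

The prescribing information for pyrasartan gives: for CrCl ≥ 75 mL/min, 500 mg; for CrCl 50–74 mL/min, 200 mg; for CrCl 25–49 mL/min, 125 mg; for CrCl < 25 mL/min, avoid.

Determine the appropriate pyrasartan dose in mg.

CrCl = (140 − 44) × 107.5 / (72 × 2.13) = 10320.0 / 153.36 ≈ 67.3 mL/min
CrCl ≈ 67 mL/min → bracket 50–74 mL/min.
Dose for this bracket: 200 mg.

200 mg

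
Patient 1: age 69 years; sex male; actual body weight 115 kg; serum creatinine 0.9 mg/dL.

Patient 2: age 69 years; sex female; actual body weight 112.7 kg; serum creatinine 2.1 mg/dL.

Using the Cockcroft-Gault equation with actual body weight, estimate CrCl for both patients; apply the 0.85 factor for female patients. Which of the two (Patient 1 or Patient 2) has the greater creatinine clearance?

Patient 1

Patient 1: CrCl = (140 − 69) × 115 / (72 × 0.9) = 8165.0 / 64.80 ≈ 126.0 mL/min
Patient 2: CrCl = (140 − 69) × 112.7 / (72 × 2.1) × 0.85 = 8001.7 / 151.20 × 0.85 ≈ 45.0 mL/min
126.0 vs 45.0 mL/min → Patient 1 is higher.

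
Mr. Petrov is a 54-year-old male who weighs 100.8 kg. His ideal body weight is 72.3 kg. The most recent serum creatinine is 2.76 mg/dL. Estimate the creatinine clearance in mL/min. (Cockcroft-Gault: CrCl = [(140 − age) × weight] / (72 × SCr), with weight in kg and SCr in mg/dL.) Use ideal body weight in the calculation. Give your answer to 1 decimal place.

31.3 mL/min

CrCl = (140 − 54) × 72.3 / (72 × 2.76) = 6217.8 / 198.72 ≈ 31.3 mL/min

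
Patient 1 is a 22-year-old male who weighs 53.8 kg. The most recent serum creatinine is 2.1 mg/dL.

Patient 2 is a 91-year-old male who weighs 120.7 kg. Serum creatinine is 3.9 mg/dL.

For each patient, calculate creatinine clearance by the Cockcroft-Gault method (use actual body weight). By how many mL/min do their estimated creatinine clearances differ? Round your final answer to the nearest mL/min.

Patient 1: CrCl = (140 − 22) × 53.8 / (72 × 2.1) = 6348.4 / 151.20 ≈ 42.0 mL/min
Patient 2: CrCl = (140 − 91) × 120.7 / (72 × 3.9) = 5914.3 / 280.80 ≈ 21.1 mL/min
|42.0 − 21.1| = 20.9 mL/min

21 mL/min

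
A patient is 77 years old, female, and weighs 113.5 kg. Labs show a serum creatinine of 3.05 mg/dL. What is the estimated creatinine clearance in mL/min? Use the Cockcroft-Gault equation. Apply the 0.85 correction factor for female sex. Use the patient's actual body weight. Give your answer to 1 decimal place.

CrCl = (140 − 77) × 113.5 / (72 × 3.05) × 0.85 = 7150.5 / 219.60 × 0.85 ≈ 27.7 mL/min

27.7 mL/min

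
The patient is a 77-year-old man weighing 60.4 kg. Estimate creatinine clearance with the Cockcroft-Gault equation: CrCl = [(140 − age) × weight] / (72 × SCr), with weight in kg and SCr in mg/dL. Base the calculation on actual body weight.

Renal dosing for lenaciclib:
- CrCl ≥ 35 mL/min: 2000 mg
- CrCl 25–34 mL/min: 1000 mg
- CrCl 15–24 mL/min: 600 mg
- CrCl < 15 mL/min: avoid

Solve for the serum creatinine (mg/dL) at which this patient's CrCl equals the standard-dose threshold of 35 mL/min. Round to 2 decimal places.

1.51 mg/dL

Standard dose requires CrCl ≥ 35 mL/min.
Set (140 − 77) × 60.4 / (72 × SCr) = 35
SCr = (140 − 77) × 60.4 / (72 × 35) = 1.510 mg/dL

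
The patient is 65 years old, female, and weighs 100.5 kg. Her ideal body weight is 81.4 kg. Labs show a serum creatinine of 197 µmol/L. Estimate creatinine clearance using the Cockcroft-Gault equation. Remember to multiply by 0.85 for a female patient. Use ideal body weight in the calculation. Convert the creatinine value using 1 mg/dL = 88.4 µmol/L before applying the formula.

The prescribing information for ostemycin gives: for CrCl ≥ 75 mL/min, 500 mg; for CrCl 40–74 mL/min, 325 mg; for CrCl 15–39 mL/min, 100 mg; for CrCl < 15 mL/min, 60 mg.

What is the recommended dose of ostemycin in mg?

100 mg

SCr = 197 / 88.4 = 2.229 mg/dL
CrCl = (140 − 65) × 81.4 / (72 × 2.229) × 0.85 = 6105.0 / 160.49 × 0.85 ≈ 32.3 mL/min
CrCl ≈ 32 mL/min → bracket 15–39 mL/min.
Dose for this bracket: 100 mg.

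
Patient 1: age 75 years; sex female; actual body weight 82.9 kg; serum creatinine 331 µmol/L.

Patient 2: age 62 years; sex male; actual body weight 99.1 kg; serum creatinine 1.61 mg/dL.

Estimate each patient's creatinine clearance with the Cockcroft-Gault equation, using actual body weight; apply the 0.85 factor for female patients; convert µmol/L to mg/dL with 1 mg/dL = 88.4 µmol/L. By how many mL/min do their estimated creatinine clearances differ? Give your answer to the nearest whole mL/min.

Patient 1: SCr = 331 / 88.4 = 3.744 mg/dL
Patient 1: CrCl = (140 − 75) × 82.9 / (72 × 3.744) × 0.85 = 5388.5 / 269.57 × 0.85 ≈ 17.0 mL/min
Patient 2: CrCl = (140 − 62) × 99.1 / (72 × 1.61) = 7729.8 / 115.92 ≈ 66.7 mL/min
|17.0 − 66.7| = 49.7 mL/min

50 mL/min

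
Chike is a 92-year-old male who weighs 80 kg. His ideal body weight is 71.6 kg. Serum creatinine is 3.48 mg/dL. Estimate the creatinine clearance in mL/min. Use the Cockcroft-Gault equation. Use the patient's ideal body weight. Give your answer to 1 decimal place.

CrCl = (140 − 92) × 71.6 / (72 × 3.48) = 3436.8 / 250.56 ≈ 13.7 mL/min

13.7 mL/min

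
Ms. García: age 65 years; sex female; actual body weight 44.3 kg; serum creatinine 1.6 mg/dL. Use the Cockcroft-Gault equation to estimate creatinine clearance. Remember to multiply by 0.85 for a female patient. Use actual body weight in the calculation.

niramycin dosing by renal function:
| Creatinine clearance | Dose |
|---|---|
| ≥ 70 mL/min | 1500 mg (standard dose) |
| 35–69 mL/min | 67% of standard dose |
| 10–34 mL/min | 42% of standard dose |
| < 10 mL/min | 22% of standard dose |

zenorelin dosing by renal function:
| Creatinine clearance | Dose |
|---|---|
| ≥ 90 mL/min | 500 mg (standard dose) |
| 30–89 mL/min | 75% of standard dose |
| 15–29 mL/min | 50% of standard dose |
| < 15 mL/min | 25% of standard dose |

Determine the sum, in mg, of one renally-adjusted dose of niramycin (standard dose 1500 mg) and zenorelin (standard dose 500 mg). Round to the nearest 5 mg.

880 mg

CrCl = (140 − 65) × 44.3 / (72 × 1.6) × 0.85 = 3322.5 / 115.20 × 0.85 ≈ 24.5 mL/min
CrCl ≈ 25 mL/min.
niramycin: 10–34 mL/min → 42% of 1500 mg = 630 mg.
zenorelin: 15–29 mL/min → 50% of 500 mg = 250 mg.
Total = 630 + 250 = 880 mg.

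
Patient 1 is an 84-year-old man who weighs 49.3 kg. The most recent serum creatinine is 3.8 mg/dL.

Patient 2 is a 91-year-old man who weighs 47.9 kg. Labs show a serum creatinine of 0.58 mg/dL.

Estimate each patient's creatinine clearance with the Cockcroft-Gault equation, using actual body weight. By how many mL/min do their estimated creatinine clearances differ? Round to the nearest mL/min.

46 mL/min

Patient 1: CrCl = (140 − 84) × 49.3 / (72 × 3.8) = 2760.8 / 273.60 ≈ 10.1 mL/min
Patient 2: CrCl = (140 − 91) × 47.9 / (72 × 0.58) = 2347.1 / 41.76 ≈ 56.2 mL/min
|10.1 − 56.2| = 46.1 mL/min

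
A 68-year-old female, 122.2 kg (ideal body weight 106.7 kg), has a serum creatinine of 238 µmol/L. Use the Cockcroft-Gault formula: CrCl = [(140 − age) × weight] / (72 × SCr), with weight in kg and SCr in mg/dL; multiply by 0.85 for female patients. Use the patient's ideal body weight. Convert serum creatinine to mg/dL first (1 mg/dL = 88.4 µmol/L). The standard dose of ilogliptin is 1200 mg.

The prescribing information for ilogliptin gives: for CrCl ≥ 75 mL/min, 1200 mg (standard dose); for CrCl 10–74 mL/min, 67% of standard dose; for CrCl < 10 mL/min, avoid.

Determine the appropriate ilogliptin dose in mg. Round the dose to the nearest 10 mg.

SCr = 238 / 88.4 = 2.692 mg/dL
CrCl = (140 − 68) × 106.7 / (72 × 2.692) × 0.85 = 7682.4 / 193.82 × 0.85 ≈ 33.7 mL/min
CrCl ≈ 34 mL/min → bracket 10–74 mL/min.
67% of 1200 mg = 804 mg → 800 mg

800 mg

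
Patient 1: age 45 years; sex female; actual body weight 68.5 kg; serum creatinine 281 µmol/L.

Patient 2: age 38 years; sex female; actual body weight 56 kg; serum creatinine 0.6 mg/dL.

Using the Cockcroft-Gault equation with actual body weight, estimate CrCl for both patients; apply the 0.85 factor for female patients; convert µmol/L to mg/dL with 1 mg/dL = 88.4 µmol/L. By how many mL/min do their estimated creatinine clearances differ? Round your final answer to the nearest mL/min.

88 mL/min

Patient 1: SCr = 281 / 88.4 = 3.179 mg/dL
Patient 1: CrCl = (140 − 45) × 68.5 / (72 × 3.179) × 0.85 = 6507.5 / 228.89 × 0.85 ≈ 24.2 mL/min
Patient 2: CrCl = (140 − 38) × 56 / (72 × 0.6) × 0.85 = 5712.0 / 43.20 × 0.85 ≈ 112.4 mL/min
|24.2 − 112.4| = 88.2 mL/min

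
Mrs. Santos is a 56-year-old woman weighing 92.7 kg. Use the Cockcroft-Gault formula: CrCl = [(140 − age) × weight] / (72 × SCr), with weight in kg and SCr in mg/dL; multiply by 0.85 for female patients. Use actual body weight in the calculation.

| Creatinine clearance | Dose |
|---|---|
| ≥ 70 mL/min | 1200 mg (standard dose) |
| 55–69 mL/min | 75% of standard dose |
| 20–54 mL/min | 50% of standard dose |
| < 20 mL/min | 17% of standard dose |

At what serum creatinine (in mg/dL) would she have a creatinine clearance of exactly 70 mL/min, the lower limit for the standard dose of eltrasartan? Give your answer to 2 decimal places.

Standard dose requires CrCl ≥ 70 mL/min.
Set (140 − 56) × 92.7 × 0.85 / (72 × SCr) = 70
SCr = (140 − 56) × 92.7 × 0.85 / (72 × 70) = 1.313 mg/dL

1.31 mg/dL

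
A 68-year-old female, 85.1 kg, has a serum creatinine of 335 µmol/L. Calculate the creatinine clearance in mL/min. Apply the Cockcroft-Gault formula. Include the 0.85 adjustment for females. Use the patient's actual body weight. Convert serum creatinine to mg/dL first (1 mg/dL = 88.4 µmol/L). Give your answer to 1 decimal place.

19.1 mL/min

SCr = 335 / 88.4 = 3.79 mg/dL
CrCl = (140 − 68) × 85.1 / (72 × 3.79) × 0.85 = 6127.2 / 272.88 × 0.85 ≈ 19.1 mL/min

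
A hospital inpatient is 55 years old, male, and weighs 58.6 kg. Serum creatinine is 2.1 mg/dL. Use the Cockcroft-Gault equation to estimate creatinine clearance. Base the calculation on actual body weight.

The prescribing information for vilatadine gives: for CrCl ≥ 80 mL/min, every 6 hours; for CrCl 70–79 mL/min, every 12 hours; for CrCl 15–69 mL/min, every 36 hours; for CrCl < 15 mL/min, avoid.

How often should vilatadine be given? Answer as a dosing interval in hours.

CrCl = (140 − 55) × 58.6 / (72 × 2.1) = 4981.0 / 151.20 ≈ 32.9 mL/min
CrCl ≈ 33 mL/min → bracket 15–69 mL/min → every 36 hours.

every 36 hours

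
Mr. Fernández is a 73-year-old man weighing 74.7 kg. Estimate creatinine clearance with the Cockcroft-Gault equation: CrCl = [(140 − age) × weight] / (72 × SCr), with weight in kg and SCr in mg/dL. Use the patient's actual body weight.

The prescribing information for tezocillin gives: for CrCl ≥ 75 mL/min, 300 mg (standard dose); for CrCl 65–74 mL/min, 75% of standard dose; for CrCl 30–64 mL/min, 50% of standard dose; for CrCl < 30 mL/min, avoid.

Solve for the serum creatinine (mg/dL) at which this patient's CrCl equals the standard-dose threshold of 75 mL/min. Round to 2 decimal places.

Standard dose requires CrCl ≥ 75 mL/min.
Set (140 − 73) × 74.7 / (72 × SCr) = 75
SCr = (140 − 73) × 74.7 / (72 × 75) = 0.927 mg/dL

0.93 mg/dL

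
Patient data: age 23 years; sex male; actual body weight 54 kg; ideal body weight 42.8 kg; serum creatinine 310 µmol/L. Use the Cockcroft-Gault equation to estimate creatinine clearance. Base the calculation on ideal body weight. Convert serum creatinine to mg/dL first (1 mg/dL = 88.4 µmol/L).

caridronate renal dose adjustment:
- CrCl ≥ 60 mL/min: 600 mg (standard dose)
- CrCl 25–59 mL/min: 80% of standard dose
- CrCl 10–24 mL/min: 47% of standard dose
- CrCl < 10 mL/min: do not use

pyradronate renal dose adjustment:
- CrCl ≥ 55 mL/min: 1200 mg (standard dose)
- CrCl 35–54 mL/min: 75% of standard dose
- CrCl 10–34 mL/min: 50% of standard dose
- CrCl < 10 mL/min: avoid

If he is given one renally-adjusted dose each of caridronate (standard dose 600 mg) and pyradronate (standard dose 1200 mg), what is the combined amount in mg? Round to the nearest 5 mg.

SCr = 310 / 88.4 = 3.507 mg/dL
CrCl = (140 − 23) × 42.8 / (72 × 3.507) = 5007.6 / 252.50 ≈ 19.8 mL/min
CrCl ≈ 20 mL/min.
caridronate: 10–24 mL/min → 47% of 600 mg = 282 mg.
pyradronate: 10–34 mL/min → 50% of 1200 mg = 600 mg.
Total = 282 + 600 = 882 mg.

880 mg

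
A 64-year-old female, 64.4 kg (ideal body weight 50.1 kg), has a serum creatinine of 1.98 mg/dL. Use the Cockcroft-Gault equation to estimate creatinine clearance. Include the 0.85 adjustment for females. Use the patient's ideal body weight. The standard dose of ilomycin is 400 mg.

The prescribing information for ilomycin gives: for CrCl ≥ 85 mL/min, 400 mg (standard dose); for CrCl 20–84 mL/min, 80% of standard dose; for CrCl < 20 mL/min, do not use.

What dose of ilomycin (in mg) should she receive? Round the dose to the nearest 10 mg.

320 mg

CrCl = (140 − 64) × 50.1 / (72 × 1.98) × 0.85 = 3807.6 / 142.56 × 0.85 ≈ 22.7 mL/min
CrCl ≈ 23 mL/min → bracket 20–84 mL/min.
80% of 400 mg = 320 mg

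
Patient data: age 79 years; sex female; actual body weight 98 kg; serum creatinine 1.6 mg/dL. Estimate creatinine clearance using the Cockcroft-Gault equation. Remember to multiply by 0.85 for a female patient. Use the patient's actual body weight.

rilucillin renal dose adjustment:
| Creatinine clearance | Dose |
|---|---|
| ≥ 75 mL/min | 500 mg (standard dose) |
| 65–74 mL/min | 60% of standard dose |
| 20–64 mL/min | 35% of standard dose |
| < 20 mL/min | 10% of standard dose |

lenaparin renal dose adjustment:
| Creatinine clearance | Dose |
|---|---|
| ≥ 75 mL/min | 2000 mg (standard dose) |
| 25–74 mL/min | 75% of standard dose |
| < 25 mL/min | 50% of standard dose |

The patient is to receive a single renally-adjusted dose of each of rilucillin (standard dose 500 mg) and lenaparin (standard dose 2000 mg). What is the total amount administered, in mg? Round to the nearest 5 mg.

1675 mg

CrCl = (140 − 79) × 98 / (72 × 1.6) × 0.85 = 5978.0 / 115.20 × 0.85 ≈ 44.1 mL/min
CrCl ≈ 44 mL/min.
rilucillin: 20–64 mL/min → 35% of 500 mg = 175 mg.
lenaparin: 25–74 mL/min → 75% of 2000 mg = 1500 mg.
Total = 175 + 1500 = 1675 mg.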